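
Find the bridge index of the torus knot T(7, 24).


The bridge number of T(p,q) is min(p,q).
min(7, 24) = 7

7


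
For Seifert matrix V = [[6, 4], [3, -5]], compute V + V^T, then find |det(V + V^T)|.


Step 1: Form V + V^T where V = [[6, 4], [3, -5]]
  V^T = [[6, 3], [4, -5]]
  V + V^T = [[12, 7], [7, -10]]
Step 2: det(V + V^T) = 12*(-10) - 7*7
  = -120 - 49 = -169
Step 3: Knot determinant = |det(V + V^T)| = |-169| = 169

169


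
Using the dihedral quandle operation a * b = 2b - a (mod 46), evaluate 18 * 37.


18 * 37 = 2*37 - 18 mod 46
= 74 - 18 mod 46
= 56 mod 46 = 10

10


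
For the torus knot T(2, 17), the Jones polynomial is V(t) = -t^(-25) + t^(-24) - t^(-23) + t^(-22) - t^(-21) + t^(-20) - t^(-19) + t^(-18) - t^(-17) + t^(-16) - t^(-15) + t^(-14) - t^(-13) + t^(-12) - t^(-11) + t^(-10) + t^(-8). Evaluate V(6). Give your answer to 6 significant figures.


Substituting t = 6 into V(t) = -t^(-25) + t^(-24) - t^(-23) + t^(-22) - t^(-21) + t^(-20) - t^(-19) + t^(-18) - t^(-17) + t^(-16) - t^(-15) + t^(-14) - t^(-13) + t^(-12) - t^(-11) + t^(-10) + t^(-8):
  (-)t^(-25) = -3.51738e-20
  (+)t^(-24) = 2.11043e-19
  (-)t^(-23) = -1.26626e-18
  (+)t^(-22) = 7.59753e-18
  (-)t^(-21) = -4.55852e-17
  (+)t^(-20) = 2.73511e-16
  (-)t^(-19) = -1.64107e-15
  (+)t^(-18) = 9.8464e-15
  (-)t^(-17) = -5.90784e-14
  (+)t^(-16) = 3.5447e-13
  (-)t^(-15) = -2.12682e-12
  (+)t^(-14) = 1.27609e-11
  (-)t^(-13) = -7.65656e-11
  (+)t^(-12) = 4.59394e-10
  (-)t^(-11) = -2.75636e-09
  (+)t^(-10) = 1.65382e-08
  (+)t^(-8) = 5.95374e-07
Sum = (-3.51738e-20) + (2.11043e-19) + (-1.26626e-18) + (7.59753e-18) + (-4.55852e-17) + (2.73511e-16) + (-1.64107e-15) + (9.8464e-15) + (-5.90784e-14) + (3.5447e-13) + (-2.12682e-12) + (1.27609e-11) + (-7.65656e-11) + (4.59394e-10) + (-2.75636e-09) + (1.65382e-08) + (5.95374e-07)
= 6.095497565e-07
Rounded to 6 significant figures: 6.0955e-07

6.0955e-07


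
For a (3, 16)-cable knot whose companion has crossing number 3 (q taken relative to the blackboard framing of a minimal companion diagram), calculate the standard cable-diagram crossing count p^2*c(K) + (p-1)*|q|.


Step 1: Each of the c(K) crossings of the companion diagram becomes p*p = p^2 crossings among the p parallel strands, and each of the |q| twists s_1 s_2 ... s_(p-1) adds (p-1) crossings.
  Crossings = p^2 * c(K) + (p-1)*|q|
Step 2: = 3^2 * 3 + (3-1)*16
Step 3: = 9*3 + 2*16
Step 4: = 27 + 32 = 59

59


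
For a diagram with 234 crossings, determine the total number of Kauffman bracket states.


Each crossing contributes 2 choices (A-smoothing or B-smoothing).
Total states = 2^234 = 27606985387162255149739023449108101809804435888681546220650096895197184

27606985387162255149739023449108101809804435888681546220650096895197184


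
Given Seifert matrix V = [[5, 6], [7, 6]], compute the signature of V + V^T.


Step 1: V + V^T = [[10, 13], [13, 12]]
Step 2: trace = 22, det = -49
Step 3: Discriminant = 22^2 - 4*(-49) = 680
Step 4: Eigenvalues: 24.0384, -2.0384
Step 5: Signature = (# positive eigenvalues) - (# negative eigenvalues) = 0

0


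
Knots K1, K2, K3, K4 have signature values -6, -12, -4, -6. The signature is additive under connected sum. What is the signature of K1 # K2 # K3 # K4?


The signature is additive under connected sum.
signature(K1 # K2 # K3 # K4) = (-6) + (-12) + (-4) + (-6)
= -28

-28


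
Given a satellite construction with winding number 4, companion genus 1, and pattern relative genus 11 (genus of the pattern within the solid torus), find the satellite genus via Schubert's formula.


Schubert: g(satellite) = g_rel(pattern) + |winding| * g(companion),
where g_rel(pattern) is the genus of the pattern relative to the solid torus.
= 11 + 4 * 1
= 11 + 4 = 15

15


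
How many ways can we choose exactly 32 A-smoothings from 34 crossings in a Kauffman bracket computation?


We choose which 32 of 34 crossings get A-smoothings.
C(34, 32) = 34! / (32! * 2!)
= 561

561


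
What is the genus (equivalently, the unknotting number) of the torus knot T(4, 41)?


For a torus knot T(p,q), both the unknotting number and genus equal (p-1)(q-1)/2.
= (4-1)(41-1)/2
= 3*40/2
= 120/2 = 60

60


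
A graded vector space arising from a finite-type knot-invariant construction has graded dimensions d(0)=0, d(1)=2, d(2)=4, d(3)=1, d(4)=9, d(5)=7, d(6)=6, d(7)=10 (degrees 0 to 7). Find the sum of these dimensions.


Total dimension = d(0) + d(1) + ... + d(7)
= 0 + 2 + 4 + 1 + 9 + 7 + 6 + 10
= 39

39


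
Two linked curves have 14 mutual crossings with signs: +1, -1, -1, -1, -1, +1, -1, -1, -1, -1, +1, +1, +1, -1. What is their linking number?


Step 1: Count positive crossings: 5
Step 2: Count negative crossings: 9
Step 3: Sum of signs = 5 - 9 = -4
Step 4: Linking number = sum/2 = -4/2 = -2

-2


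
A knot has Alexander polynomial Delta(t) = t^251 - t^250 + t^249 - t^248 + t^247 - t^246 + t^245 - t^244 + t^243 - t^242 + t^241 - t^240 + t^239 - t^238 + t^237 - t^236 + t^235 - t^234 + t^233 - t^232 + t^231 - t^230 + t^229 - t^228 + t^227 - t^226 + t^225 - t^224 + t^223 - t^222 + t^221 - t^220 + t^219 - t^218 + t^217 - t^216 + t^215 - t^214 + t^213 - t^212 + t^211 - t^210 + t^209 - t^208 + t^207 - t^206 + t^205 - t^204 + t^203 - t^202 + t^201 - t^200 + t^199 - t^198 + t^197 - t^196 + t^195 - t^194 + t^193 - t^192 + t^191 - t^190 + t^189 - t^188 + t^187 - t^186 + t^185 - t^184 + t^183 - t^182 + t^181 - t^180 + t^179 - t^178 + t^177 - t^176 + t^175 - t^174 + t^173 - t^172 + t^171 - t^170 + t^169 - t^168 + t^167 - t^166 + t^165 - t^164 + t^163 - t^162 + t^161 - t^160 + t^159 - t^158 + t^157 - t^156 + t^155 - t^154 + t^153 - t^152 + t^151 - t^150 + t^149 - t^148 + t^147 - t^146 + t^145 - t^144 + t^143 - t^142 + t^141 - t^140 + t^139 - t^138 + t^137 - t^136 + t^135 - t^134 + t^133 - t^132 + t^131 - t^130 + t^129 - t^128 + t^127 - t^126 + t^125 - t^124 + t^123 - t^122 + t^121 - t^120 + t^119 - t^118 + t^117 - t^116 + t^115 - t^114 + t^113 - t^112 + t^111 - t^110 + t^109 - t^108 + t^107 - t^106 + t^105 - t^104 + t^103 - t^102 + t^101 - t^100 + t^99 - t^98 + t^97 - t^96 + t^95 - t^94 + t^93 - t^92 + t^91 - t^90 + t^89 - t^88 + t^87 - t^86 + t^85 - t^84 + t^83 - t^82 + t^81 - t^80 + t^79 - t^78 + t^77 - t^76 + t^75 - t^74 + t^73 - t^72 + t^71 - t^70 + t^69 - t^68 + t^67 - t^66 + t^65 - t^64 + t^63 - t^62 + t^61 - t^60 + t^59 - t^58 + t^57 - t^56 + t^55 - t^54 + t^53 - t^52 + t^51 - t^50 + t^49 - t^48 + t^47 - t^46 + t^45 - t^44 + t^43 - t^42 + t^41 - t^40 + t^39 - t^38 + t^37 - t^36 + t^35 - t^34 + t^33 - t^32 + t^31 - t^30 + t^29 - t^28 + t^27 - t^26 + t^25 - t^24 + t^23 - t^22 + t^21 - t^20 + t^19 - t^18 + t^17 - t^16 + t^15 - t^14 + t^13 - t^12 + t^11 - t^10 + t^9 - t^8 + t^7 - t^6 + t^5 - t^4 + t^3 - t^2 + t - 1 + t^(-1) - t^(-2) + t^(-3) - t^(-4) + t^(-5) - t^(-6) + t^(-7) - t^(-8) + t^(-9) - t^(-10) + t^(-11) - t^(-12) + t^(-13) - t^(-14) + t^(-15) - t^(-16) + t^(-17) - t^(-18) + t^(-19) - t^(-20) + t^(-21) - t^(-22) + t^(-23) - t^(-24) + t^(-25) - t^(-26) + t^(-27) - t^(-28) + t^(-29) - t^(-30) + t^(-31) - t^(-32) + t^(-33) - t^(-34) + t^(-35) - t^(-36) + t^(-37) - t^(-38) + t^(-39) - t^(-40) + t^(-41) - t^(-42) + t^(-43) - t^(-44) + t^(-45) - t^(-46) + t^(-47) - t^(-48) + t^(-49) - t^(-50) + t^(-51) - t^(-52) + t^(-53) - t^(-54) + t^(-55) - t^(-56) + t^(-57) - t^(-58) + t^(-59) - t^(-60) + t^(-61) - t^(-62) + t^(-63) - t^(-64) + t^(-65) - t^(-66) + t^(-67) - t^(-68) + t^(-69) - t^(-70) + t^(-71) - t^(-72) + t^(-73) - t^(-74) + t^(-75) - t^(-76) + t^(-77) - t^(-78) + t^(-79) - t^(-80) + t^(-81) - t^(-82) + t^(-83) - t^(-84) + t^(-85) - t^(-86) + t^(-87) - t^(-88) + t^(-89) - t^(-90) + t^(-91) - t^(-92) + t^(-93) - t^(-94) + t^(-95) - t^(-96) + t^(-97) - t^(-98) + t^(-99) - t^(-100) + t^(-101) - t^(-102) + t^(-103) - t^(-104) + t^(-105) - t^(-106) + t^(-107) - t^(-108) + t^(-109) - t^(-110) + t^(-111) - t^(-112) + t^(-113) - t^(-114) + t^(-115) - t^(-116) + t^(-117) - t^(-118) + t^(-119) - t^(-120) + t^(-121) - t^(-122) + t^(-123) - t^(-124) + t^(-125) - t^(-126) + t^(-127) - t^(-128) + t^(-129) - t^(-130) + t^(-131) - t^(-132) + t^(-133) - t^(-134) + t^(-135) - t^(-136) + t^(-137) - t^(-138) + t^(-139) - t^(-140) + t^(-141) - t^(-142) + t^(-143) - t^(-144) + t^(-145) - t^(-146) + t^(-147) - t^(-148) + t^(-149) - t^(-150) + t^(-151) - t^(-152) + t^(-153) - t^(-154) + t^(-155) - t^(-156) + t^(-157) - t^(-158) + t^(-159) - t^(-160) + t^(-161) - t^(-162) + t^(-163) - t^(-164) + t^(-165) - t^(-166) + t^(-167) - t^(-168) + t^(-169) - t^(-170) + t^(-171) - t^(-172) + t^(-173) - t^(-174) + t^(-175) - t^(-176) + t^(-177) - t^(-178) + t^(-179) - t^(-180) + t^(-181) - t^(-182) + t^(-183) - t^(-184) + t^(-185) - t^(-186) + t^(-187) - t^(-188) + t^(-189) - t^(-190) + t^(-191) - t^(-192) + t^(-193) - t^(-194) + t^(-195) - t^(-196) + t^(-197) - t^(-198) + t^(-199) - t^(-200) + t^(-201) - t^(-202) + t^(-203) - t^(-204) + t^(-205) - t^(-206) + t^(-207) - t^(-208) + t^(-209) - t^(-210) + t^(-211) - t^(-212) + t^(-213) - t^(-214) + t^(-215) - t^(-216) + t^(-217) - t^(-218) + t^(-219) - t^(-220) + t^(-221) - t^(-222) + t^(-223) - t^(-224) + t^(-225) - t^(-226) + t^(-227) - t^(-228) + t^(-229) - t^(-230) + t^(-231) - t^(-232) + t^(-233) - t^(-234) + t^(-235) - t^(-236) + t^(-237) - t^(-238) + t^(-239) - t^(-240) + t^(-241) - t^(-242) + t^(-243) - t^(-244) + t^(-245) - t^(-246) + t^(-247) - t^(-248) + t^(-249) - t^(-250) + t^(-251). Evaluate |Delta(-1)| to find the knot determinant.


Step 1: The polynomial has 503 terms with alternating signs, exponents from 251 down to -251.
Step 2: Substitute t = -1. The i-th term has coefficient (-1)^i and exponent (m-i),
  so its value is (-1)^i * (-1)^(m-i) = (-1)^m = -1 for every i.
Step 3: All 503 terms equal -1, so Delta(-1) = 503 * (-1) = -503
Step 4: |Delta(-1)| = 503

503


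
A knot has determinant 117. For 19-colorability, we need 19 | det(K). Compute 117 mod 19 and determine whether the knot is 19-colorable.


Step 1: A knot is p-colorable if and only if p divides its determinant.
Step 2: Compute 117 mod 19.
117 = 6 * 19 + 3
Step 3: 117 mod 19 = 3
Step 4: The knot is 19-colorable: no

3


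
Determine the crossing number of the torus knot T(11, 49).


For a torus knot T(p, q) with gcd(p,q)=1,
the crossing number is min(p*(q-1), q*(p-1)).
p*(q-1) = 11*48 = 528
q*(p-1) = 49*10 = 490
min(528, 490) = 490

490


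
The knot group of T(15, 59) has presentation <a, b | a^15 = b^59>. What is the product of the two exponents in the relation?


The relation is a^15 = b^59.
Product of exponents = 15 * 59
= 885

885


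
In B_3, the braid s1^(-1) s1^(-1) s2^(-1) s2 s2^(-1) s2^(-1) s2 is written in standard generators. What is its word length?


The word length counts the number of generators (including inverses).
Listing each generator: s1^(-1), s1^(-1), s2^(-1), s2, s2^(-1), s2^(-1), s2
There are 7 generators in this braid word.

7


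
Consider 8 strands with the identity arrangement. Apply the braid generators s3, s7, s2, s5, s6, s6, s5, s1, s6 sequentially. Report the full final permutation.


Starting with identity [1, 2, 3, 4, 5, 6, 7, 8].
Apply generators in sequence:
  After s3: [1, 2, 4, 3, 5, 6, 7, 8]
  After s7: [1, 2, 4, 3, 5, 6, 8, 7]
  After s2: [1, 4, 2, 3, 5, 6, 8, 7]
  After s5: [1, 4, 2, 3, 6, 5, 8, 7]
  After s6: [1, 4, 2, 3, 6, 8, 5, 7]
  After s6: [1, 4, 2, 3, 6, 5, 8, 7]
  After s5: [1, 4, 2, 3, 5, 6, 8, 7]
  After s1: [4, 1, 2, 3, 5, 6, 8, 7]
  After s6: [4, 1, 2, 3, 5, 8, 6, 7]
Final permutation: [4, 1, 2, 3, 5, 8, 6, 7]

[4, 1, 2, 3, 5, 8, 6, 7]


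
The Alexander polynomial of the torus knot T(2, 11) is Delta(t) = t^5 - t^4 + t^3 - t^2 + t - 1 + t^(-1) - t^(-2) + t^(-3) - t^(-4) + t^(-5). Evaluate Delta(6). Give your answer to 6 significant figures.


Substituting t = 6 into Delta(t) = t^5 - t^4 + t^3 - t^2 + t - 1 + t^(-1) - t^(-2) + t^(-3) - t^(-4) + t^(-5):
Term values: (7776) + (-1296) + (216) + (-36) + (6) + (-1) + (0.166667) + (-0.0277778) + (0.00462963) + (-0.000771605) + (0.000128601)
Sum = 6665.142876
Rounded to 6 significant figures: 6665.14

6665.14


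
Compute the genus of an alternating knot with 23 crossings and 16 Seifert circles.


For alternating knots, g = (c - s + 1)/2.
= (23 - 16 + 1)/2
= 8/2 = 4

4


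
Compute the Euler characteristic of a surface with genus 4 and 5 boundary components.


chi = 2 - 2g - b
= 2 - 2*4 - 5
= 2 - 8 - 5 = -11

-11


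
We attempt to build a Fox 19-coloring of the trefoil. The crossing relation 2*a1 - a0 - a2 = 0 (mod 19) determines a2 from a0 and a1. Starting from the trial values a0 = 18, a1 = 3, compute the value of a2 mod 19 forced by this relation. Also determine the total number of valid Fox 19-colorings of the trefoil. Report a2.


Step 1: Apply the given crossing relation 2*a1 - a0 - a2 = 0 (mod 19).
  a2 = 2*a1 - a0 mod 19
  a2 = 2*3 - 18 mod 19
  a2 = 6 - 18 mod 19
  a2 = -12 mod 19 = 7
Step 2: The trefoil has determinant 3.
  Number of Fox p-colorings (p prime) is p^2 if p = 3, else p.
  Since 19 does not divide 3, only trivial (constant) colorings exist.
  (So the trial a0 = 18, a1 = 3 with a0 != a1 does NOT extend to a valid coloring of the whole trefoil: the other two crossing relations require 3*(a1 - a0) = 0 (mod 19), which fails.)
  Total colorings = 19
Step 3: a2 = 7, total Fox 19-colorings = 19

7


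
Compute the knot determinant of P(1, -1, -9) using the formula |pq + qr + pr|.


Step 1: Compute pq + qr + pr.
pq = 1*(-1) = -1
qr = (-1)*(-9) = 9
pr = 1*(-9) = -9
pq + qr + pr = -1 + 9 + (-9) = -1
Step 2: Take absolute value.
det(P(1,-1,-9)) = |-1| = 1

1


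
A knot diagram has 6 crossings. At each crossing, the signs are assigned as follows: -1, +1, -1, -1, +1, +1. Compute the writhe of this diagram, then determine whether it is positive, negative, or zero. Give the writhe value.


Step 1: Count positive crossings (+1).
Positive crossings: 3
Step 2: Count negative crossings (-1).
Negative crossings: 3
Step 3: Writhe = (positive) - (negative)
w = 3 - 3 = 0
Step 4: |w| = 0, and w is zero

0


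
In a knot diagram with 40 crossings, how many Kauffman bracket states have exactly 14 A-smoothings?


We choose which 14 of 40 crossings get A-smoothings.
C(40, 14) = 40! / (14! * 26!)
= 23206929840

23206929840


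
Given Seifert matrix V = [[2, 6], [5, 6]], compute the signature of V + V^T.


Step 1: V + V^T = [[4, 11], [11, 12]]
Step 2: trace = 16, det = -73
Step 3: Discriminant = 16^2 - 4*(-73) = 548
Step 4: Eigenvalues: 19.7047, -3.7047
Step 5: Signature = (# positive eigenvalues) - (# negative eigenvalues) = 0

0


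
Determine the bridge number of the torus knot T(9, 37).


The bridge number of T(p,q) is min(p,q).
min(9, 37) = 9

9


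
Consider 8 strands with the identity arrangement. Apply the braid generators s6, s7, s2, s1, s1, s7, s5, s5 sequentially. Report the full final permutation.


Starting with identity [1, 2, 3, 4, 5, 6, 7, 8].
Apply generators in sequence:
  After s6: [1, 2, 3, 4, 5, 7, 6, 8]
  After s7: [1, 2, 3, 4, 5, 7, 8, 6]
  After s2: [1, 3, 2, 4, 5, 7, 8, 6]
  After s1: [3, 1, 2, 4, 5, 7, 8, 6]
  After s1: [1, 3, 2, 4, 5, 7, 8, 6]
  After s7: [1, 3, 2, 4, 5, 7, 6, 8]
  After s5: [1, 3, 2, 4, 7, 5, 6, 8]
  After s5: [1, 3, 2, 4, 5, 7, 6, 8]
Final permutation: [1, 3, 2, 4, 5, 7, 6, 8]

[1, 3, 2, 4, 5, 7, 6, 8]


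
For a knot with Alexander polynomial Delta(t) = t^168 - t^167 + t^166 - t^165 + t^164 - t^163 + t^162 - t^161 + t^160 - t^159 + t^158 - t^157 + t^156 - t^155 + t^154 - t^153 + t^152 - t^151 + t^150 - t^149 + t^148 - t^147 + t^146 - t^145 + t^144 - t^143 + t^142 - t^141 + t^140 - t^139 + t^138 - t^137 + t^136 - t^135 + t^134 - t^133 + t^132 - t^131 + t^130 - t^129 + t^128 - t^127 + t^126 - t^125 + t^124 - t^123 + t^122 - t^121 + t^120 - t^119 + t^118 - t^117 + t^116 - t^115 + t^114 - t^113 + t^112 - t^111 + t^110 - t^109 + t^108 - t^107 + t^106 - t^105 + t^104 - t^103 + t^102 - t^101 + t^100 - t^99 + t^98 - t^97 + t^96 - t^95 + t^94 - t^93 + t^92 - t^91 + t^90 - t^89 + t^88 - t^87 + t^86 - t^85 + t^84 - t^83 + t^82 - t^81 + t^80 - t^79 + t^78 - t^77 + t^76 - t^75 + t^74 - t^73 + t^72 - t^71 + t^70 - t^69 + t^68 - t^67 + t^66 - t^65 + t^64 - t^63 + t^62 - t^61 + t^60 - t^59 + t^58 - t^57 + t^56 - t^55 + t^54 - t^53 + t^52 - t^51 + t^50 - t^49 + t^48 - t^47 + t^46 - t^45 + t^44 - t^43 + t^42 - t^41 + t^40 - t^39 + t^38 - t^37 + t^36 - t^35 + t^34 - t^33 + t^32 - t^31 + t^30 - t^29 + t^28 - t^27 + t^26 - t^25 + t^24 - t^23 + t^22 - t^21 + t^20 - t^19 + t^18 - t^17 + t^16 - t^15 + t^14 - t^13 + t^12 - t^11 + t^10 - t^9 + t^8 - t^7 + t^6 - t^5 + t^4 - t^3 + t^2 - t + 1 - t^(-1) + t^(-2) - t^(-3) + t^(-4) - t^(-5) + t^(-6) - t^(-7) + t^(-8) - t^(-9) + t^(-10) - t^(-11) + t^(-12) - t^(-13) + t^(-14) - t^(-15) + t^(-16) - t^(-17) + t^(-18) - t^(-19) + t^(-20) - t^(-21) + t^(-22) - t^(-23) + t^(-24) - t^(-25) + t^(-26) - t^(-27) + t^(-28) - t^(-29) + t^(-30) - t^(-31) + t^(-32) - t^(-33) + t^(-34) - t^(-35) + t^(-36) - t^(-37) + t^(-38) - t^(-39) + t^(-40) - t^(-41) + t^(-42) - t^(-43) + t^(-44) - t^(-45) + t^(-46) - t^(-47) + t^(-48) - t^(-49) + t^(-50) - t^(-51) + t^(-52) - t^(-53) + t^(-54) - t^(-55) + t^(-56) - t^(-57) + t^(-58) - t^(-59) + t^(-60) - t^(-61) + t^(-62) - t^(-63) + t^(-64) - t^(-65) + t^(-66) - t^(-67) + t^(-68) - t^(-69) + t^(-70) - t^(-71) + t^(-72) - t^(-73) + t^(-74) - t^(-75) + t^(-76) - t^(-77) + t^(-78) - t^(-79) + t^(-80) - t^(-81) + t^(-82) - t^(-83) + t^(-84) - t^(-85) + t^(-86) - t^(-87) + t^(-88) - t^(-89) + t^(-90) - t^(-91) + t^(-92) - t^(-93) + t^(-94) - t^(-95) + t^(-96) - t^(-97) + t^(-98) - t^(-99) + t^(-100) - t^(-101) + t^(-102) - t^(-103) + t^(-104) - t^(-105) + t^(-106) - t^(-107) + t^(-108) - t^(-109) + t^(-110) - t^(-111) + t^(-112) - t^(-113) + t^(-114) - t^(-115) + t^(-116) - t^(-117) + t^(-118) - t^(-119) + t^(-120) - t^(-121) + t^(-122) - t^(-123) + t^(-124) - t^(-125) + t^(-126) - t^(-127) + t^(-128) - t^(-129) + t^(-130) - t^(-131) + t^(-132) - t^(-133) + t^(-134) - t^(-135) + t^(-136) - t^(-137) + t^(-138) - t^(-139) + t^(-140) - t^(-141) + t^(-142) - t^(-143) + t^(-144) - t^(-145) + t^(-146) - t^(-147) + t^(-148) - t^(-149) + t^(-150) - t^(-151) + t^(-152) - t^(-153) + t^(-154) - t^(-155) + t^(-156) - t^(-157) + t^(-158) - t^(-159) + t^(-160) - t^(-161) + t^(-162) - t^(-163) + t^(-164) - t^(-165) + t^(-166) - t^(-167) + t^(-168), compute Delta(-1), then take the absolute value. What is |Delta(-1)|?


Step 1: The polynomial has 337 terms with alternating signs, exponents from 168 down to -168.
Step 2: Substitute t = -1. The i-th term has coefficient (-1)^i and exponent (m-i),
  so its value is (-1)^i * (-1)^(m-i) = (-1)^m = 1 for every i.
Step 3: All 337 terms equal 1, so Delta(-1) = 337 * (1) = 337
Step 4: |Delta(-1)| = 337

337


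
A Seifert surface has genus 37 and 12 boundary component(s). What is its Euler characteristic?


chi = 2 - 2g - b
= 2 - 2*37 - 12
= 2 - 74 - 12 = -84

-84


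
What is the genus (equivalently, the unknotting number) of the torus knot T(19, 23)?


For a torus knot T(p,q), both the unknotting number and genus equal (p-1)(q-1)/2.
= (19-1)(23-1)/2
= 18*22/2
= 396/2 = 198

198


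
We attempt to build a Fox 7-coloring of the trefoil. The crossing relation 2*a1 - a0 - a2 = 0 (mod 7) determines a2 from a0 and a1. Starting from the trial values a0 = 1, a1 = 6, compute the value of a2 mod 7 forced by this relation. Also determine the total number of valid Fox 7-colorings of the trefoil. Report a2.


Step 1: Apply the given crossing relation 2*a1 - a0 - a2 = 0 (mod 7).
  a2 = 2*a1 - a0 mod 7
  a2 = 2*6 - 1 mod 7
  a2 = 12 - 1 mod 7
  a2 = 11 mod 7 = 4
Step 2: The trefoil has determinant 3.
  Number of Fox p-colorings (p prime) is p^2 if p = 3, else p.
  Since 7 does not divide 3, only trivial (constant) colorings exist.
  (So the trial a0 = 1, a1 = 6 with a0 != a1 does NOT extend to a valid coloring of the whole trefoil: the other two crossing relations require 3*(a1 - a0) = 0 (mod 7), which fails.)
  Total colorings = 7
Step 3: a2 = 4, total Fox 7-colorings = 7

4


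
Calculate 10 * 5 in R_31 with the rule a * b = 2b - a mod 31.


10 * 5 = 2*5 - 10 mod 31
= 10 - 10 mod 31
= 0 mod 31 = 0

0


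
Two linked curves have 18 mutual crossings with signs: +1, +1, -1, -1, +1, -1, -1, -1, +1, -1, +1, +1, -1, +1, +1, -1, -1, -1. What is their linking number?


Step 1: Count positive crossings: 8
Step 2: Count negative crossings: 10
Step 3: Sum of signs = 8 - 10 = -2
Step 4: Linking number = sum/2 = -2/2 = -1

-1


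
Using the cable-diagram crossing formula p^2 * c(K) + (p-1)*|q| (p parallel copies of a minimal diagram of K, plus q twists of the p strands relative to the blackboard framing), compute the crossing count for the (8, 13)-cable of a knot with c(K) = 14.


Step 1: Each of the c(K) crossings of the companion diagram becomes p*p = p^2 crossings among the p parallel strands, and each of the |q| twists s_1 s_2 ... s_(p-1) adds (p-1) crossings.
  Crossings = p^2 * c(K) + (p-1)*|q|
Step 2: = 8^2 * 14 + (8-1)*13
Step 3: = 64*14 + 7*13
Step 4: = 896 + 91 = 987

987


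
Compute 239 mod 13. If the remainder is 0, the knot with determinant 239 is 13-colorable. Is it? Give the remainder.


Step 1: A knot is p-colorable if and only if p divides its determinant.
Step 2: Compute 239 mod 13.
239 = 18 * 13 + 5
Step 3: 239 mod 13 = 5
Step 4: The knot is 13-colorable: no

5


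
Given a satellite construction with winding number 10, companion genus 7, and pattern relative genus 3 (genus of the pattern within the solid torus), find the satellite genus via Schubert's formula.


Schubert: g(satellite) = g_rel(pattern) + |winding| * g(companion),
where g_rel(pattern) is the genus of the pattern relative to the solid torus.
= 3 + 10 * 7
= 3 + 70 = 73

73


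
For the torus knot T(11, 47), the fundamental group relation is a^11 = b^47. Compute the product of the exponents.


The relation is a^11 = b^47.
Product of exponents = 11 * 47
= 517

517


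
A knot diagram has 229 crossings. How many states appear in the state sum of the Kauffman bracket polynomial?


Each crossing contributes 2 choices (A-smoothing or B-smoothing).
Total states = 2^229 = 862718293348820473429344482784628181556388621521298319395315527974912

862718293348820473429344482784628181556388621521298319395315527974912


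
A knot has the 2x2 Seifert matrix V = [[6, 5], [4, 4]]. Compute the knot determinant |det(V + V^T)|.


Step 1: Form V + V^T where V = [[6, 5], [4, 4]]
  V^T = [[6, 4], [5, 4]]
  V + V^T = [[12, 9], [9, 8]]
Step 2: det(V + V^T) = 12*8 - 9*9
  = 96 - 81 = 15
Step 3: Knot determinant = |det(V + V^T)| = |15| = 15

15


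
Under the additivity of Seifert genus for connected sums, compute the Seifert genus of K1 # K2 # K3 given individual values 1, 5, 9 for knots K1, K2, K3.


The Seifert genus is additive under connected sum.
Seifert genus(K1 # K2 # K3) = (1) + (5) + (9)
= 15

15


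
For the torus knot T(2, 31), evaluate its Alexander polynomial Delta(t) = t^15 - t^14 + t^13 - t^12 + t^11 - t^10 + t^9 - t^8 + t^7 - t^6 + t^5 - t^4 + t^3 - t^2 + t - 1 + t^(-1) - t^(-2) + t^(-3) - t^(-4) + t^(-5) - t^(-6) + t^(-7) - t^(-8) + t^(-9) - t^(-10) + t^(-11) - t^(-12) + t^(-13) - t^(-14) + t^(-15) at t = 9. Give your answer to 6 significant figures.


Substituting t = 9 into Delta(t) = t^15 - t^14 + t^13 - t^12 + t^11 - t^10 + t^9 - t^8 + t^7 - t^6 + t^5 - t^4 + t^3 - t^2 + t - 1 + t^(-1) - t^(-2) + t^(-3) - t^(-4) + t^(-5) - t^(-6) + t^(-7) - t^(-8) + t^(-9) - t^(-10) + t^(-11) - t^(-12) + t^(-13) - t^(-14) + t^(-15):
Term values: (205891132094649) + (-22876792454961) + (2541865828329) + (-282429536481) + (31381059609) + (-3486784401) + (387420489) + (-43046721) + (4782969) + (-531441) + (59049) + (-6561) + (729) + (-81) + (9) + (-1) + (0.111111) + (-0.0123457) + (0.00137174) + (-0.000152416) + (1.69351e-05) + (-1.88168e-06) + (2.09075e-07) + (-2.32306e-08) + (2.58117e-09) + (-2.86797e-10) + (3.18664e-11) + (-3.54071e-12) + (3.93412e-13) + (-4.37124e-14) + (4.85694e-15)
Sum = 1.853020189e+14
Rounded to 6 significant figures: 1.85302e+14

1.85302e+14


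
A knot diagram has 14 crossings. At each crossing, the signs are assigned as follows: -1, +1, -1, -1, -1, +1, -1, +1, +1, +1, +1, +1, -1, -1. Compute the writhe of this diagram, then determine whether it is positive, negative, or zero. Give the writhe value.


Step 1: Count positive crossings (+1).
Positive crossings: 7
Step 2: Count negative crossings (-1).
Negative crossings: 7
Step 3: Writhe = (positive) - (negative)
w = 7 - 7 = 0
Step 4: |w| = 0, and w is zero

0


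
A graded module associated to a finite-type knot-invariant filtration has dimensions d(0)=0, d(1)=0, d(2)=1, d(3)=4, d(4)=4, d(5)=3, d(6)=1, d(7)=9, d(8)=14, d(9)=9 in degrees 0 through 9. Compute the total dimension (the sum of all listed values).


Total dimension = d(0) + d(1) + ... + d(9)
= 0 + 0 + 1 + 4 + 4 + 3 + 1 + 9 + 14 + 9
= 45

45


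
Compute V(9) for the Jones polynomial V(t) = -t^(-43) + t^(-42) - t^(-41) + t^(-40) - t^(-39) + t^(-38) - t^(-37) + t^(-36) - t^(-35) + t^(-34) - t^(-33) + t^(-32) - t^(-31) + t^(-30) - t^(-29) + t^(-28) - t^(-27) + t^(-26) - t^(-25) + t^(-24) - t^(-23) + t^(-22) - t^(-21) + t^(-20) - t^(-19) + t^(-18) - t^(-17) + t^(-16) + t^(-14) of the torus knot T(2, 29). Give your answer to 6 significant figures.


Substituting t = 9 into V(t) = -t^(-43) + t^(-42) - t^(-41) + t^(-40) - t^(-39) + t^(-38) - t^(-37) + t^(-36) - t^(-35) + t^(-34) - t^(-33) + t^(-32) - t^(-31) + t^(-30) - t^(-29) + t^(-28) - t^(-27) + t^(-26) - t^(-25) + t^(-24) - t^(-23) + t^(-22) - t^(-21) + t^(-20) - t^(-19) + t^(-18) - t^(-17) + t^(-16) + t^(-14):
  (-)t^(-43) = -9.28052e-42
  (+)t^(-42) = 8.35246e-41
  (-)t^(-41) = -7.51722e-40
  (+)t^(-40) = 6.7655e-39
  (-)t^(-39) = -6.08895e-38
  (+)t^(-38) = 5.48005e-37
  (-)t^(-37) = -4.93205e-36
  (+)t^(-36) = 4.43884e-35
  (-)t^(-35) = -3.99496e-34
  (+)t^(-34) = 3.59546e-33
  (-)t^(-33) = -3.23592e-32
  (+)t^(-32) = 2.91232e-31
  (-)t^(-31) = -2.62109e-30
  (+)t^(-30) = 2.35898e-29
  (-)t^(-29) = -2.12308e-28
  (+)t^(-28) = 1.91078e-27
  (-)t^(-27) = -1.7197e-26
  (+)t^(-26) = 1.54773e-25
  (-)t^(-25) = -1.39296e-24
  (+)t^(-24) = 1.25366e-23
  (-)t^(-23) = -1.12829e-22
  (+)t^(-22) = 1.01546e-21
  (-)t^(-21) = -9.13918e-21
  (+)t^(-20) = 8.22526e-20
  (-)t^(-19) = -7.40274e-19
  (+)t^(-18) = 6.66246e-18
  (-)t^(-17) = -5.99622e-17
  (+)t^(-16) = 5.3966e-16
  (+)t^(-14) = 4.37124e-14
Sum = (-9.28052e-42) + (8.35246e-41) + (-7.51722e-40) + (6.7655e-39) + (-6.08895e-38) + (5.48005e-37) + (-4.93205e-36) + (4.43884e-35) + (-3.99496e-34) + (3.59546e-33) + (-3.23592e-32) + (2.91232e-31) + (-2.62109e-30) + (2.35898e-29) + (-2.12308e-28) + (1.91078e-27) + (-1.7197e-26) + (1.54773e-25) + (-1.39296e-24) + (1.25366e-23) + (-1.12829e-22) + (1.01546e-21) + (-9.13918e-21) + (8.22526e-20) + (-7.40274e-19) + (6.66246e-18) + (-5.99622e-17) + (5.3966e-16) + (4.37124e-14)
= 4.419811532e-14
Rounded to 6 significant figures: 4.41981e-14

4.41981e-14


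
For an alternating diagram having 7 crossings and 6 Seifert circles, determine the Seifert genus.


For alternating knots, g = (c - s + 1)/2.
= (7 - 6 + 1)/2
= 2/2 = 1

1


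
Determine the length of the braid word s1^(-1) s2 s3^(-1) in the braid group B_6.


The word length counts the number of generators (including inverses).
Listing each generator: s1^(-1), s2, s3^(-1)
There are 3 generators in this braid word.

3


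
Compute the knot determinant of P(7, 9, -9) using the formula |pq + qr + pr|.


Step 1: Compute pq + qr + pr.
pq = 7*9 = 63
qr = 9*(-9) = -81
pr = 7*(-9) = -63
pq + qr + pr = 63 + (-81) + (-63) = -81
Step 2: Take absolute value.
det(P(7,9,-9)) = |-81| = 81

81


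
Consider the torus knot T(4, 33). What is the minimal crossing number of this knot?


For a torus knot T(p, q) with gcd(p,q)=1,
the crossing number is min(p*(q-1), q*(p-1)).
p*(q-1) = 4*32 = 128
q*(p-1) = 33*3 = 99
min(128, 99) = 99

99


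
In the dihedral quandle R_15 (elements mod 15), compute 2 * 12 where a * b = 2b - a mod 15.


2 * 12 = 2*12 - 2 mod 15
= 24 - 2 mod 15
= 22 mod 15 = 7

7


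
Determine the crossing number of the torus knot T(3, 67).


For a torus knot T(p, q) with gcd(p,q)=1,
the crossing number is min(p*(q-1), q*(p-1)).
p*(q-1) = 3*66 = 198
q*(p-1) = 67*2 = 134
min(198, 134) = 134

134


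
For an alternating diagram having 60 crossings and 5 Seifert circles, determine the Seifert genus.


For alternating knots, g = (c - s + 1)/2.
= (60 - 5 + 1)/2
= 56/2 = 28

28


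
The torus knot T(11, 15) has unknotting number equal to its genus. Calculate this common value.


For a torus knot T(p,q), both the unknotting number and genus equal (p-1)(q-1)/2.
= (11-1)(15-1)/2
= 10*14/2
= 140/2 = 70

70


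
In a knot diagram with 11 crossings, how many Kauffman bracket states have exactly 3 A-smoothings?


We choose which 3 of 11 crossings get A-smoothings.
C(11, 3) = 11! / (3! * 8!)
= 165

165


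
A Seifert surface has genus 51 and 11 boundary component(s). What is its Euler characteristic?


chi = 2 - 2g - b
= 2 - 2*51 - 11
= 2 - 102 - 11 = -111

-111


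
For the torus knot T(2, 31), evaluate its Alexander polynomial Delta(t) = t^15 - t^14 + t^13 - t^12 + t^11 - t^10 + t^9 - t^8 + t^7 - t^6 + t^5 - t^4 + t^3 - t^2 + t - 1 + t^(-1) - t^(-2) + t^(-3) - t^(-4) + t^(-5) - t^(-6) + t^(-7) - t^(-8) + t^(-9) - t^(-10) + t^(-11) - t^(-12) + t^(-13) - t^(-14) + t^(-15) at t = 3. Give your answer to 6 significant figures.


Substituting t = 3 into Delta(t) = t^15 - t^14 + t^13 - t^12 + t^11 - t^10 + t^9 - t^8 + t^7 - t^6 + t^5 - t^4 + t^3 - t^2 + t - 1 + t^(-1) - t^(-2) + t^(-3) - t^(-4) + t^(-5) - t^(-6) + t^(-7) - t^(-8) + t^(-9) - t^(-10) + t^(-11) - t^(-12) + t^(-13) - t^(-14) + t^(-15):
Term values: (14348907) + (-4782969) + (1594323) + (-531441) + (177147) + (-59049) + (19683) + (-6561) + (2187) + (-729) + (243) + (-81) + (27) + (-9) + (3) + (-1) + (0.333333) + (-0.111111) + (0.037037) + (-0.0123457) + (0.00411523) + (-0.00137174) + (0.000457247) + (-0.000152416) + (5.08053e-05) + (-1.69351e-05) + (5.64503e-06) + (-1.88168e-06) + (6.27225e-07) + (-2.09075e-07) + (6.96917e-08)
Sum = 10761680.25
Rounded to 6 significant figures: 1.07617e+07

1.07617e+07


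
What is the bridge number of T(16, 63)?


The bridge number of T(p,q) is min(p,q).
min(16, 63) = 16

16


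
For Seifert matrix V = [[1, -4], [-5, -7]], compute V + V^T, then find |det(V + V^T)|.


Step 1: Form V + V^T where V = [[1, -4], [-5, -7]]
  V^T = [[1, -5], [-4, -7]]
  V + V^T = [[2, -9], [-9, -14]]
Step 2: det(V + V^T) = 2*(-14) - (-9)*(-9)
  = -28 - 81 = -109
Step 3: Knot determinant = |det(V + V^T)| = |-109| = 109

109


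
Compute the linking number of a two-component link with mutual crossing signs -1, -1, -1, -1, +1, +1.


Step 1: Count positive crossings: 2
Step 2: Count negative crossings: 4
Step 3: Sum of signs = 2 - 4 = -2
Step 4: Linking number = sum/2 = -2/2 = -1

-1


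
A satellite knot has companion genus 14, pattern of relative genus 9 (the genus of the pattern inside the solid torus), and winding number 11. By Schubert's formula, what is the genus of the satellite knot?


Schubert: g(satellite) = g_rel(pattern) + |winding| * g(companion),
where g_rel(pattern) is the genus of the pattern relative to the solid torus.
= 9 + 11 * 14
= 9 + 154 = 163

163


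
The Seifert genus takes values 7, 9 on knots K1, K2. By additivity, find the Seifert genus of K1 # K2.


The Seifert genus is additive under connected sum.
Seifert genus(K1 # K2) = (7) + (9)
= 16

16


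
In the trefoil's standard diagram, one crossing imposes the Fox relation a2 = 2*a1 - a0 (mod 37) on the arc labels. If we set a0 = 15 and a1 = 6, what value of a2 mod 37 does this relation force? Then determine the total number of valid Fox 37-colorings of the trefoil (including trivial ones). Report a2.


Step 1: Apply the given crossing relation 2*a1 - a0 - a2 = 0 (mod 37).
  a2 = 2*a1 - a0 mod 37
  a2 = 2*6 - 15 mod 37
  a2 = 12 - 15 mod 37
  a2 = -3 mod 37 = 34
Step 2: The trefoil has determinant 3.
  Number of Fox p-colorings (p prime) is p^2 if p = 3, else p.
  Since 37 does not divide 3, only trivial (constant) colorings exist.
  (So the trial a0 = 15, a1 = 6 with a0 != a1 does NOT extend to a valid coloring of the whole trefoil: the other two crossing relations require 3*(a1 - a0) = 0 (mod 37), which fails.)
  Total colorings = 37
Step 3: a2 = 34, total Fox 37-colorings = 37

34


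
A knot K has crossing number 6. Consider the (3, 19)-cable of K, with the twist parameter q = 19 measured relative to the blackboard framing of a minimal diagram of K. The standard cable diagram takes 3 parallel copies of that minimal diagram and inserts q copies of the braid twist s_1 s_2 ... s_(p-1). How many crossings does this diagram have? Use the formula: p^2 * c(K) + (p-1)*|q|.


Step 1: Each of the c(K) crossings of the companion diagram becomes p*p = p^2 crossings among the p parallel strands, and each of the |q| twists s_1 s_2 ... s_(p-1) adds (p-1) crossings.
  Crossings = p^2 * c(K) + (p-1)*|q|
Step 2: = 3^2 * 6 + (3-1)*19
Step 3: = 9*6 + 2*19
Step 4: = 54 + 38 = 92

92


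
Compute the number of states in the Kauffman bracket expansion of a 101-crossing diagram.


Each crossing contributes 2 choices (A-smoothing or B-smoothing).
Total states = 2^101 = 2535301200456458802993406410752

2535301200456458802993406410752


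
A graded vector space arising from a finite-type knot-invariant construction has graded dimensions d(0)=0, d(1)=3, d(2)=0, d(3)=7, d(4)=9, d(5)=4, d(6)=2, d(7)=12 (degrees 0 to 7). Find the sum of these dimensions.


Total dimension = d(0) + d(1) + ... + d(7)
= 0 + 3 + 0 + 7 + 9 + 4 + 2 + 12
= 37

37


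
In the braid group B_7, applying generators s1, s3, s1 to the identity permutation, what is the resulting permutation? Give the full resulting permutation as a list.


Starting with identity [1, 2, 3, 4, 5, 6, 7].
Apply generators in sequence:
  After s1: [2, 1, 3, 4, 5, 6, 7]
  After s3: [2, 1, 4, 3, 5, 6, 7]
  After s1: [1, 2, 4, 3, 5, 6, 7]
Final permutation: [1, 2, 4, 3, 5, 6, 7]

[1, 2, 4, 3, 5, 6, 7]


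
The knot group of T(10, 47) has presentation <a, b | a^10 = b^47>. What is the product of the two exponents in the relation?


The relation is a^10 = b^47.
Product of exponents = 10 * 47
= 470

470


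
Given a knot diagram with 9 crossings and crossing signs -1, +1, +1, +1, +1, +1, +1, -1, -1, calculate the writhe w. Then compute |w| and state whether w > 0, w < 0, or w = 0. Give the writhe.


Step 1: Count positive crossings (+1).
Positive crossings: 6
Step 2: Count negative crossings (-1).
Negative crossings: 3
Step 3: Writhe = (positive) - (negative)
w = 6 - 3 = 3
Step 4: |w| = 3, and w is positive

3


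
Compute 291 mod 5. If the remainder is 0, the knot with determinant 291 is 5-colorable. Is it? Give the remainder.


Step 1: A knot is p-colorable if and only if p divides its determinant.
Step 2: Compute 291 mod 5.
291 = 58 * 5 + 1
Step 3: 291 mod 5 = 1
Step 4: The knot is 5-colorable: no

1


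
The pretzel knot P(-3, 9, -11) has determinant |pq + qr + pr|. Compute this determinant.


Step 1: Compute pq + qr + pr.
pq = (-3)*9 = -27
qr = 9*(-11) = -99
pr = (-3)*(-11) = 33
pq + qr + pr = -27 + (-99) + 33 = -93
Step 2: Take absolute value.
det(P(-3,9,-11)) = |-93| = 93

93


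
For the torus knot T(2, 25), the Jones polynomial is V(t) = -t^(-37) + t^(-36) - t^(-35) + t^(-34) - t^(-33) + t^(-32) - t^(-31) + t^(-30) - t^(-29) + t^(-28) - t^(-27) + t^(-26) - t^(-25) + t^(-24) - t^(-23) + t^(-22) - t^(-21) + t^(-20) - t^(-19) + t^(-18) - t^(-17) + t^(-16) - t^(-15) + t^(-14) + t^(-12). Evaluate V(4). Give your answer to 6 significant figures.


Substituting t = 4 into V(t) = -t^(-37) + t^(-36) - t^(-35) + t^(-34) - t^(-33) + t^(-32) - t^(-31) + t^(-30) - t^(-29) + t^(-28) - t^(-27) + t^(-26) - t^(-25) + t^(-24) - t^(-23) + t^(-22) - t^(-21) + t^(-20) - t^(-19) + t^(-18) - t^(-17) + t^(-16) - t^(-15) + t^(-14) + t^(-12):
  (-)t^(-37) = -5.29396e-23
  (+)t^(-36) = 2.11758e-22
  (-)t^(-35) = -8.47033e-22
  (+)t^(-34) = 3.38813e-21
  (-)t^(-33) = -1.35525e-20
  (+)t^(-32) = 5.42101e-20
  (-)t^(-31) = -2.1684e-19
  (+)t^(-30) = 8.67362e-19
  (-)t^(-29) = -3.46945e-18
  (+)t^(-28) = 1.38778e-17
  (-)t^(-27) = -5.55112e-17
  (+)t^(-26) = 2.22045e-16
  (-)t^(-25) = -8.88178e-16
  (+)t^(-24) = 3.55271e-15
  (-)t^(-23) = -1.42109e-14
  (+)t^(-22) = 5.68434e-14
  (-)t^(-21) = -2.27374e-13
  (+)t^(-20) = 9.09495e-13
  (-)t^(-19) = -3.63798e-12
  (+)t^(-18) = 1.45519e-11
  (-)t^(-17) = -5.82077e-11
  (+)t^(-16) = 2.32831e-10
  (-)t^(-15) = -9.31323e-10
  (+)t^(-14) = 3.72529e-09
  (+)t^(-12) = 5.96046e-08
Sum = (-5.29396e-23) + (2.11758e-22) + (-8.47033e-22) + (3.38813e-21) + (-1.35525e-20) + (5.42101e-20) + (-2.1684e-19) + (8.67362e-19) + (-3.46945e-18) + (1.38778e-17) + (-5.55112e-17) + (2.22045e-16) + (-8.88178e-16) + (3.55271e-15) + (-1.42109e-14) + (5.68434e-14) + (-2.27374e-13) + (9.09495e-13) + (-3.63798e-12) + (1.45519e-11) + (-5.82077e-11) + (2.32831e-10) + (-9.31323e-10) + (3.72529e-09) + (5.96046e-08)
= 6.258487701e-08
Rounded to 6 significant figures: 6.25849e-08

6.25849e-08


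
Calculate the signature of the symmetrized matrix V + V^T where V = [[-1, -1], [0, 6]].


Step 1: V + V^T = [[-2, -1], [-1, 12]]
Step 2: trace = 10, det = -25
Step 3: Discriminant = 10^2 - 4*(-25) = 200
Step 4: Eigenvalues: 12.0711, -2.07107
Step 5: Signature = (# positive eigenvalues) - (# negative eigenvalues) = 0

0


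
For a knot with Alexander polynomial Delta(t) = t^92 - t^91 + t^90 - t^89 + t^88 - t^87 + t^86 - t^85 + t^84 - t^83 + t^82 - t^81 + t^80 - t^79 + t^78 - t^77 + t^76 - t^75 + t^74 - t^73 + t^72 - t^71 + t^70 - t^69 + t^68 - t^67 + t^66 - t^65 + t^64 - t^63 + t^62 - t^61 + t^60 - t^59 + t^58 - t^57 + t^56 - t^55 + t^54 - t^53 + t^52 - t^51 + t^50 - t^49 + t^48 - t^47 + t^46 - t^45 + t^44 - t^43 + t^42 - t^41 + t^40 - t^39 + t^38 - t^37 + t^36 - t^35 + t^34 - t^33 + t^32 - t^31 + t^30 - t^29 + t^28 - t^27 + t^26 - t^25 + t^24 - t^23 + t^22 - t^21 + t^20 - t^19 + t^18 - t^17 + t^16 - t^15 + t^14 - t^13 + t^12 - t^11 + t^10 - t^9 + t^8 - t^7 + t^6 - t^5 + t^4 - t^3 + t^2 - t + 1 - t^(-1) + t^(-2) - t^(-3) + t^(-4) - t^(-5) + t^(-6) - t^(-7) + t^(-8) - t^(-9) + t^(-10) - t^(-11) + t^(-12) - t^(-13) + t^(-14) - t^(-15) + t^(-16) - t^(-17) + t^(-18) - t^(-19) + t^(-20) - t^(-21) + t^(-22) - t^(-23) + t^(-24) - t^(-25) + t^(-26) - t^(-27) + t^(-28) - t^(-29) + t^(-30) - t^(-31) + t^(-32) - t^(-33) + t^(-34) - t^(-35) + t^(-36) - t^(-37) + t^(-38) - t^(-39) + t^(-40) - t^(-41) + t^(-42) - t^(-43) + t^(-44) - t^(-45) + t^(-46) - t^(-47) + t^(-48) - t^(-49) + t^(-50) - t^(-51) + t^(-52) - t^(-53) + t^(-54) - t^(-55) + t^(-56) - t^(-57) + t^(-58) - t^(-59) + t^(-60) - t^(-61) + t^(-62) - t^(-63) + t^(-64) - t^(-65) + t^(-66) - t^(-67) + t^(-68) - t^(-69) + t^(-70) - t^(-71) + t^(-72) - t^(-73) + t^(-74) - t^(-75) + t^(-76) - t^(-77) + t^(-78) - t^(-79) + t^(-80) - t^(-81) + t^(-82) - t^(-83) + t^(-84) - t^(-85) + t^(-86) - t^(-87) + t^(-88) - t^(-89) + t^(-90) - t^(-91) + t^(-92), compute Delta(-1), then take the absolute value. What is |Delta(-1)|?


Step 1: The polynomial has 185 terms with alternating signs, exponents from 92 down to -92.
Step 2: Substitute t = -1. The i-th term has coefficient (-1)^i and exponent (m-i),
  so its value is (-1)^i * (-1)^(m-i) = (-1)^m = 1 for every i.
Step 3: All 185 terms equal 1, so Delta(-1) = 185 * (1) = 185
Step 4: |Delta(-1)| = 185

185


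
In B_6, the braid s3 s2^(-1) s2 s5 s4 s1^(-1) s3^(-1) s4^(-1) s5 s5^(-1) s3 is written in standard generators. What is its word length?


The word length counts the number of generators (including inverses).
Listing each generator: s3, s2^(-1), s2, s5, s4, s1^(-1), s3^(-1), s4^(-1), s5, s5^(-1), s3
There are 11 generators in this braid word.

11


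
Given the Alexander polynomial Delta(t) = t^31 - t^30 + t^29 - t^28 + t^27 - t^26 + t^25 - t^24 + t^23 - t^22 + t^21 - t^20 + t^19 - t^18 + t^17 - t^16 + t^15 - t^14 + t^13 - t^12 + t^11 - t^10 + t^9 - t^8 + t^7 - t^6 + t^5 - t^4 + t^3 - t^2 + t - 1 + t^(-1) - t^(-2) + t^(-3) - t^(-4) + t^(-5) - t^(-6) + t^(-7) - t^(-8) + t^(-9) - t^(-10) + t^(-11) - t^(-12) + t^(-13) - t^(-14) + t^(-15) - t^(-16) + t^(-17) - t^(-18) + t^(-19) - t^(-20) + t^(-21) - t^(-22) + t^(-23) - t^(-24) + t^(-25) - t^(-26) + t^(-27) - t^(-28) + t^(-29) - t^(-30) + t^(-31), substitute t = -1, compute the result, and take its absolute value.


Step 1: The polynomial has 63 terms with alternating signs, exponents from 31 down to -31.
Step 2: Substitute t = -1. The i-th term has coefficient (-1)^i and exponent (m-i),
  so its value is (-1)^i * (-1)^(m-i) = (-1)^m = -1 for every i.
Step 3: All 63 terms equal -1, so Delta(-1) = 63 * (-1) = -63
Step 4: |Delta(-1)| = 63

63
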